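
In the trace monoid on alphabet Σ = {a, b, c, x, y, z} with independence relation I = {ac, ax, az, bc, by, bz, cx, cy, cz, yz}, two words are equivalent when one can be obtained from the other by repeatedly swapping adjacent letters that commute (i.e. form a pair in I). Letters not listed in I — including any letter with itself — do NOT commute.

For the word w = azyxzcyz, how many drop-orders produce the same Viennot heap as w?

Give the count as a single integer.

#0=a has no predecessor
#1=z has no predecessor
#2=y depends on [0:a]
#3=x depends on [1:z, 2:y]
#4=z depends on [3:x]
#5=c has no predecessor
#6=y depends on [3:x]
#7=z depends on [4:z]
sources: [0:a, 1:z, 5:c]
N(rest) = Σ N(rest − s) over sources s of rest; N(one piece) = 1:
  size 1 → [5]=1  [6]=1  [7]=1
  size 2 → [4,7]=1  [5,6]=2  [5,7]=2  [6,7]=2
  size 3 → [4,5,7]=3  [4,6,7]=3  [5,6,7]=6
  size 4 → [3,4,6,7]=3  [4,5,6,7]=12
  size 5 → [1,3,4,6,7]=3  [2,3,4,6,7]=3  [3,4,5,6,7]=15
  size 6 → [0,2,3,4,6,7]=3  [1,2,3,4,6,7]=6  [1,3,4,5,6,7]=18  [2,3,4,5,6,7]=18
  first=0(a) contributes 42
  first=1(z) contributes 21
  first=5(c) contributes 9
|[w]| = 72

72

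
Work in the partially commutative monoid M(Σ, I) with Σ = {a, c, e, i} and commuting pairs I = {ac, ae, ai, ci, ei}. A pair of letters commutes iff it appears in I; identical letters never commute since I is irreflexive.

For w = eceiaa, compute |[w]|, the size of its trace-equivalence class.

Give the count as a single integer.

60

0(e) covers ∅
1(c) covers 0:e
2(e) covers 1:c
3(i) covers ∅
4(a) covers ∅
5(a) covers 4:a
floor of heap: 0:e, 3:i, 4:a
completions by unplaced set U, small U first (add the entries for U minus each lowest piece of U):
  |U|=1: {2}:1  {3}:1  {5}:1
  |U|=2: {1,2}:1  {2,3}:2  {2,5}:2  {3,5}:2  {4,5}:1
  |U|=3: {0,1,2}:1  {1,2,3}:3  {1,2,5}:3  {2,3,5}:6  {2,4,5}:3  {3,4,5}:3
  |U|=4: {0,1,2,3}:4  {0,1,2,5}:4  {1,2,3,5}:12  {1,2,4,5}:6  {2,3,4,5}:12
  start at 0(e): 30
  start at 3(i): 10
  start at 4(a): 20
sum over floor = 60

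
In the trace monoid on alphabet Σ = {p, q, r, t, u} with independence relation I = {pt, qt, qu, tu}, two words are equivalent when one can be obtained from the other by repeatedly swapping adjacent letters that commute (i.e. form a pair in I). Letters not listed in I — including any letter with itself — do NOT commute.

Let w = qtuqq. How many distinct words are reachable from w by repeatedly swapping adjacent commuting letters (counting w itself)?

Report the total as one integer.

drop 0:q onto floor
drop 1:t onto floor
drop 2:u onto floor
drop 3:q onto {0:q}
drop 4:q onto {3:q}
ground layer = {0:q, 1:t, 2:u}
drop-orders for the pieces not yet dropped (sum over which currently-grounded one goes next):
  1 to go: {1} 1  {2} 1  {4} 1
  2 to go: {1,2} 2  {1,4} 2  {2,4} 2  {3,4} 1
  3 to go: {0,3,4} 1  {1,2,4} 6  {1,3,4} 3  {2,3,4} 3
  if 0:q drops first: 12 orders
  if 1:t drops first: 4 orders
  if 2:u drops first: 4 orders
heap linearizations: 20

20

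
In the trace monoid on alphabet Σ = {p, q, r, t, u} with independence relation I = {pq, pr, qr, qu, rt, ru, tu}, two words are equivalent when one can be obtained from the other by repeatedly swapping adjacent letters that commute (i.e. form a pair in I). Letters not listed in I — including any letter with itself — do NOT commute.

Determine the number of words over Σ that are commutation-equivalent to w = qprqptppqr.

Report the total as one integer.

0(q) covers ∅
1(p) covers ∅
2(r) covers ∅
3(q) covers 0:q
4(p) covers 1:p
5(t) covers 3:q, 4:p
6(p) covers 5:t
7(p) covers 6:p
8(q) covers 5:t
9(r) covers 2:r
floor of heap: 0:q, 1:p, 2:r
completions by unplaced set U, small U first (add the entries for U minus each lowest piece of U):
  |U|=1: {7}:1  {8}:1  {9}:1
  |U|=2: {2,9}:1  {6,7}:1  {7,8}:2  {7,9}:2  {8,9}:2
  |U|=3: {2,7,9}:3  {2,8,9}:3  {6,7,8}:3  {6,7,9}:3  {7,8,9}:6
  |U|=4: {2,6,7,9}:6  {2,7,8,9}:12  {5,6,7,8}:3  {6,7,8,9}:12
  |U|=5: {2,6,7,8,9}:30  {3,5,6,7,8}:3  {4,5,6,7,8}:3  {5,6,7,8,9}:15
  |U|=6: {0,3,5,6,7,8}:3  {1,4,5,6,7,8}:3  {2,5,6,7,8,9}:45  {3,4,5,6,7,8}:6  {3,5,6,7,8,9}:18  {4,5,6,7,8,9}:18
  |U|=7: {0,3,4,5,6,7,8}:9  {0,3,5,6,7,8,9}:21  {1,3,4,5,6,7,8}:9  {1,4,5,6,7,8,9}:21  {2,3,5,6,7,8,9}:63  {2,4,5,6,7,8,9}:63  {3,4,5,6,7,8,9}:42
  |U|=8: {0,1,3,4,5,6,7,8}:18  {0,2,3,5,6,7,8,9}:84  {0,3,4,5,6,7,8,9}:72  {1,2,4,5,6,7,8,9}:84  {1,3,4,5,6,7,8,9}:72  {2,3,4,5,6,7,8,9}:168
  start at 0(q): 324
  start at 1(p): 324
  start at 2(r): 162
sum over floor = 810

810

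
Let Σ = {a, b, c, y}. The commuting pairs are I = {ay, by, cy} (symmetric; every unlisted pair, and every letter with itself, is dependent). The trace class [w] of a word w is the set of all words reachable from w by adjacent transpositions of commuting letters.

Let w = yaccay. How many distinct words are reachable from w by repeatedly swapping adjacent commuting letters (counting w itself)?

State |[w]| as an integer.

15

#0=y has no predecessor
#1=a has no predecessor
#2=c depends on [1:a]
#3=c depends on [2:c]
#4=a depends on [3:c]
#5=y depends on [0:y]
sources: [0:y, 1:a]
N(rest) = Σ N(rest − s) over sources s of rest; N(one piece) = 1:
  size 1 → [4]=1  [5]=1
  size 2 → [0,5]=1  [3,4]=1  [4,5]=2
  size 3 → [0,4,5]=3  [2,3,4]=1  [3,4,5]=3
  size 4 → [0,3,4,5]=6  [1,2,3,4]=1  [2,3,4,5]=4
  first=0(y) contributes 5
  first=1(a) contributes 10
|[w]| = 15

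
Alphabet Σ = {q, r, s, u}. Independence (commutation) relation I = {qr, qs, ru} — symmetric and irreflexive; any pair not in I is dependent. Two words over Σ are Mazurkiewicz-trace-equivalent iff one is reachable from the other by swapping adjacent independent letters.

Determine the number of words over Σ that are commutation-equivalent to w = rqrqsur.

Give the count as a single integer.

drop 0:r onto floor
drop 1:q onto floor
drop 2:r onto {0:r}
drop 3:q onto {1:q}
drop 4:s onto {2:r}
drop 5:u onto {3:q, 4:s}
drop 6:r onto {4:s}
ground layer = {0:r, 1:q}
drop-orders for the pieces not yet dropped (sum over which currently-grounded one goes next):
  1 to go: {5} 1  {6} 1
  2 to go: {3,5} 1  {5,6} 2
  3 to go: {1,3,5} 1  {3,5,6} 3  {4,5,6} 2
  4 to go: {1,3,5,6} 4  {2,4,5,6} 2  {3,4,5,6} 5
  5 to go: {0,2,4,5,6} 2  {1,3,4,5,6} 9  {2,3,4,5,6} 7
  if 0:r drops first: 16 orders
  if 1:q drops first: 9 orders
heap linearizations: 25

25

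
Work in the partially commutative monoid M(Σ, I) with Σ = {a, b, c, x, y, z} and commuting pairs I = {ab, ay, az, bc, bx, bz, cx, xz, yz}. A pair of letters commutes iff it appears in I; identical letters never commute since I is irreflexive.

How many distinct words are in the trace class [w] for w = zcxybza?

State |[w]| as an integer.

0(z) covers ∅
1(c) covers 0:z
2(x) covers ∅
3(y) covers 1:c, 2:x
4(b) covers 3:y
5(z) covers 1:c
6(a) covers 1:c, 2:x
floor of heap: 0:z, 2:x
completions by unplaced set U, small U first (add the entries for U minus each lowest piece of U):
  |U|=1: {4}:1  {5}:1  {6}:1
  |U|=2: {3,4}:1  {4,5}:2  {4,6}:2  {5,6}:2
  |U|=3: {3,4,5}:3  {3,4,6}:3  {4,5,6}:6
  |U|=4: {2,3,4,6}:3  {3,4,5,6}:12
  |U|=5: {1,3,4,5,6}:12  {2,3,4,5,6}:15
  start at 0(z): 27
  start at 2(x): 12
sum over floor = 39

39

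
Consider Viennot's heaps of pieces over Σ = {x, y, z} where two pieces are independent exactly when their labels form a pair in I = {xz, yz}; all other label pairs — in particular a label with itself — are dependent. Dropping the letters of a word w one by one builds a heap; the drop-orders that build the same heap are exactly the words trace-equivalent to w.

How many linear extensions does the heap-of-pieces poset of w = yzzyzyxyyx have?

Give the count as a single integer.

#0=y has no predecessor
#1=z has no predecessor
#2=z depends on [1:z]
#3=y depends on [0:y]
#4=z depends on [2:z]
#5=y depends on [3:y]
#6=x depends on [5:y]
#7=y depends on [6:x]
#8=y depends on [7:y]
#9=x depends on [8:y]
sources: [0:y, 1:z]
N(rest) = Σ N(rest − s) over sources s of rest; N(one piece) = 1:
  size 1 → [4]=1  [9]=1
  size 2 → [2,4]=1  [4,9]=2  [8,9]=1
  size 3 → [1,2,4]=1  [2,4,9]=3  [4,8,9]=3  [7,8,9]=1
  size 4 → [1,2,4,9]=4  [2,4,8,9]=6  [4,7,8,9]=4  [6,7,8,9]=1
  size 5 → [1,2,4,8,9]=10  [2,4,7,8,9]=10  [4,6,7,8,9]=5  [5,6,7,8,9]=1
  size 6 → [1,2,4,7,8,9]=20  [2,4,6,7,8,9]=15  [3,5,6,7,8,9]=1  [4,5,6,7,8,9]=6
  size 7 → [0,3,5,6,7,8,9]=1  [1,2,4,6,7,8,9]=35  [2,4,5,6,7,8,9]=21  [3,4,5,6,7,8,9]=7
  size 8 → [0,3,4,5,6,7,8,9]=8  [1,2,4,5,6,7,8,9]=56  [2,3,4,5,6,7,8,9]=28
  first=0(y) contributes 84
  first=1(z) contributes 36
|[w]| = 120

120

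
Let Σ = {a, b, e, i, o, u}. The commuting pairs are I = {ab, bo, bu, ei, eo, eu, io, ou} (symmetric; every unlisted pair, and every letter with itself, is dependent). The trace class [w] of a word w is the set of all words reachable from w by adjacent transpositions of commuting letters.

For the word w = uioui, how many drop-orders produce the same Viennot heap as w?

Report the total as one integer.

piece 0:u — minimal
piece 1:i rests on {0:u}
piece 2:o — minimal
piece 3:u rests on {1:i}
piece 4:i rests on {3:u}
minimal pieces: {0:u, 2:o}
ways to finish when only these pieces remain (= sum over removing one remaining piece with nothing left below it):
  1 left: {2}→1  {4}→1
  2 left: {2,4}→2  {3,4}→1
  3 left: {1,3,4}→1  {2,3,4}→3
  placing 0:u first → 4 extensions
  placing 2:o first → 1 extensions
total linear extensions = 5

5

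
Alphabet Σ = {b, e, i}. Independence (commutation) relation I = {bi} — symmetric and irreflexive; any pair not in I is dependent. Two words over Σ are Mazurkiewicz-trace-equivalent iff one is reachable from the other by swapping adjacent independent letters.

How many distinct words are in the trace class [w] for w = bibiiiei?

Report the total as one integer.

#0=b has no predecessor
#1=i has no predecessor
#2=b depends on [0:b]
#3=i depends on [1:i]
#4=i depends on [3:i]
#5=i depends on [4:i]
#6=e depends on [2:b, 5:i]
#7=i depends on [6:e]
sources: [0:b, 1:i]
N(rest) = Σ N(rest − s) over sources s of rest; N(one piece) = 1:
  size 1 → [7]=1
  size 2 → [6,7]=1
  size 3 → [2,6,7]=1  [5,6,7]=1
  size 4 → [0,2,6,7]=1  [2,5,6,7]=2  [4,5,6,7]=1
  size 5 → [0,2,5,6,7]=3  [2,4,5,6,7]=3  [3,4,5,6,7]=1
  size 6 → [0,2,4,5,6,7]=6  [1,3,4,5,6,7]=1  [2,3,4,5,6,7]=4
  first=0(b) contributes 5
  first=1(i) contributes 10
|[w]| = 15

15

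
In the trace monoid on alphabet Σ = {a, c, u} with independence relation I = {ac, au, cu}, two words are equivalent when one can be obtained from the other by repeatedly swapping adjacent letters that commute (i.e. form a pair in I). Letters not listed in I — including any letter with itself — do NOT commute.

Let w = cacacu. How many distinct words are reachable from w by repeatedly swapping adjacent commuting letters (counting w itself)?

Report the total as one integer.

60

0(c) covers ∅
1(a) covers ∅
2(c) covers 0:c
3(a) covers 1:a
4(c) covers 2:c
5(u) covers ∅
floor of heap: 0:c, 1:a, 5:u
completions by unplaced set U, small U first (add the entries for U minus each lowest piece of U):
  |U|=1: {3}:1  {4}:1  {5}:1
  |U|=2: {1,3}:1  {2,4}:1  {3,4}:2  {3,5}:2  {4,5}:2
  |U|=3: {0,2,4}:1  {1,3,4}:3  {1,3,5}:3  {2,3,4}:3  {2,4,5}:3  {3,4,5}:6
  |U|=4: {0,2,3,4}:4  {0,2,4,5}:4  {1,2,3,4}:6  {1,3,4,5}:12  {2,3,4,5}:12
  start at 0(c): 30
  start at 1(a): 20
  start at 5(u): 10
sum over floor = 60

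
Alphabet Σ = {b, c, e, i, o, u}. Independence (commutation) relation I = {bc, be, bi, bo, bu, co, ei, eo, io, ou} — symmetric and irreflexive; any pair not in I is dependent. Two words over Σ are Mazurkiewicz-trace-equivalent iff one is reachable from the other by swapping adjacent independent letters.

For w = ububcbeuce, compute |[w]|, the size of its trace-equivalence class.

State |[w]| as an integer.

120

piece 0:u — minimal
piece 1:b — minimal
piece 2:u rests on {0:u}
piece 3:b rests on {1:b}
piece 4:c rests on {2:u}
piece 5:b rests on {3:b}
piece 6:e rests on {4:c}
piece 7:u rests on {6:e}
piece 8:c rests on {7:u}
piece 9:e rests on {8:c}
minimal pieces: {0:u, 1:b}
ways to finish when only these pieces remain (= sum over removing one remaining piece with nothing left below it):
  1 left: {5}→1  {9}→1
  2 left: {3,5}→1  {5,9}→2  {8,9}→1
  3 left: {1,3,5}→1  {3,5,9}→3  {5,8,9}→3  {7,8,9}→1
  4 left: {1,3,5,9}→4  {3,5,8,9}→6  {5,7,8,9}→4  {6,7,8,9}→1
  5 left: {1,3,5,8,9}→10  {3,5,7,8,9}→10  {4,6,7,8,9}→1  {5,6,7,8,9}→5
  6 left: {1,3,5,7,8,9}→20  {2,4,6,7,8,9}→1  {3,5,6,7,8,9}→15  {4,5,6,7,8,9}→6
  7 left: {0,2,4,6,7,8,9}→1  {1,3,5,6,7,8,9}→35  {2,4,5,6,7,8,9}→7  {3,4,5,6,7,8,9}→21
  8 left: {0,2,4,5,6,7,8,9}→8  {1,3,4,5,6,7,8,9}→56  {2,3,4,5,6,7,8,9}→28
  placing 0:u first → 84 extensions
  placing 1:b first → 36 extensions
total linear extensions = 120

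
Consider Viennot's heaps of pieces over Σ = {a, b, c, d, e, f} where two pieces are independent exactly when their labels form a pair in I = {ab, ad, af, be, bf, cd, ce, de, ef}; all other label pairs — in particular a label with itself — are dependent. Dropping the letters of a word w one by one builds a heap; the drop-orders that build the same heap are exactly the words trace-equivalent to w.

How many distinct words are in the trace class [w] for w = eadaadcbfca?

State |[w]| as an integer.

42

#0=e has no predecessor
#1=a depends on [0:e]
#2=d has no predecessor
#3=a depends on [1:a]
#4=a depends on [3:a]
#5=d depends on [2:d]
#6=c depends on [4:a]
#7=b depends on [5:d, 6:c]
#8=f depends on [5:d, 6:c]
#9=c depends on [7:b, 8:f]
#10=a depends on [9:c]
sources: [0:e, 2:d]
N(rest) = Σ N(rest − s) over sources s of rest; N(one piece) = 1:
  size 1 → [10]=1
  size 2 → [9,10]=1
  size 3 → [7,9,10]=1  [8,9,10]=1
  size 4 → [7,8,9,10]=2
  size 5 → [5,7,8,9,10]=2  [6,7,8,9,10]=2
  size 6 → [2,5,7,8,9,10]=2  [4,6,7,8,9,10]=2  [5,6,7,8,9,10]=4
  size 7 → [2,5,6,7,8,9,10]=6  [3,4,6,7,8,9,10]=2  [4,5,6,7,8,9,10]=6
  size 8 → [1,3,4,6,7,8,9,10]=2  [2,4,5,6,7,8,9,10]=12  [3,4,5,6,7,8,9,10]=8
  size 9 → [0,1,3,4,6,7,8,9,10]=2  [1,3,4,5,6,7,8,9,10]=10  [2,3,4,5,6,7,8,9,10]=20
  first=0(e) contributes 30
  first=2(d) contributes 12
|[w]| = 42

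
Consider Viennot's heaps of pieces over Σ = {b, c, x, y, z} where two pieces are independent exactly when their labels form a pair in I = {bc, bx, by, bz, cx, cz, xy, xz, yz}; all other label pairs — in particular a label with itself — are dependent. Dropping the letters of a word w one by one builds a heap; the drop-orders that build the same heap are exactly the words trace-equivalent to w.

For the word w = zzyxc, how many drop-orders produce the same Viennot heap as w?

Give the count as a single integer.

30

drop 0:z onto floor
drop 1:z onto {0:z}
drop 2:y onto floor
drop 3:x onto floor
drop 4:c onto {2:y}
ground layer = {0:z, 2:y, 3:x}
drop-orders for the pieces not yet dropped (sum over which currently-grounded one goes next):
  1 to go: {1} 1  {3} 1  {4} 1
  2 to go: {0,1} 1  {1,3} 2  {1,4} 2  {2,4} 1  {3,4} 2
  3 to go: {0,1,3} 3  {0,1,4} 3  {1,2,4} 3  {1,3,4} 6  {2,3,4} 3
  if 0:z drops first: 12 orders
  if 2:y drops first: 12 orders
  if 3:x drops first: 6 orders
heap linearizations: 30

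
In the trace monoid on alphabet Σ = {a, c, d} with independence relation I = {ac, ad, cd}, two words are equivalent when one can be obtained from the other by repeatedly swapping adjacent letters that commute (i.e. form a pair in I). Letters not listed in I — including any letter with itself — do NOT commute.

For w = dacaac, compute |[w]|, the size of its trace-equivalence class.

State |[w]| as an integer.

#0=d has no predecessor
#1=a has no predecessor
#2=c has no predecessor
#3=a depends on [1:a]
#4=a depends on [3:a]
#5=c depends on [2:c]
sources: [0:d, 1:a, 2:c]
N(rest) = Σ N(rest − s) over sources s of rest; N(one piece) = 1:
  size 1 → [0]=1  [4]=1  [5]=1
  size 2 → [0,4]=2  [0,5]=2  [2,5]=1  [3,4]=1  [4,5]=2
  size 3 → [0,2,5]=3  [0,3,4]=3  [0,4,5]=6  [1,3,4]=1  [2,4,5]=3  [3,4,5]=3
  size 4 → [0,1,3,4]=4  [0,2,4,5]=12  [0,3,4,5]=12  [1,3,4,5]=4  [2,3,4,5]=6
  first=0(d) contributes 10
  first=1(a) contributes 30
  first=2(c) contributes 20
|[w]| = 60

60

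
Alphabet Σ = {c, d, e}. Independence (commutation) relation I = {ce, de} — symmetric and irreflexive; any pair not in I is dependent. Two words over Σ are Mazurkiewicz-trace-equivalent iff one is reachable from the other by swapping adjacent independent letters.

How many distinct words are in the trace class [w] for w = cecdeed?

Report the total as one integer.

0(c) covers ∅
1(e) covers ∅
2(c) covers 0:c
3(d) covers 2:c
4(e) covers 1:e
5(e) covers 4:e
6(d) covers 3:d
floor of heap: 0:c, 1:e
completions by unplaced set U, small U first (add the entries for U minus each lowest piece of U):
  |U|=1: {5}:1  {6}:1
  |U|=2: {3,6}:1  {4,5}:1  {5,6}:2
  |U|=3: {1,4,5}:1  {2,3,6}:1  {3,5,6}:3  {4,5,6}:3
  |U|=4: {0,2,3,6}:1  {1,4,5,6}:4  {2,3,5,6}:4  {3,4,5,6}:6
  |U|=5: {0,2,3,5,6}:5  {1,3,4,5,6}:10  {2,3,4,5,6}:10
  start at 0(c): 20
  start at 1(e): 15
sum over floor = 35

35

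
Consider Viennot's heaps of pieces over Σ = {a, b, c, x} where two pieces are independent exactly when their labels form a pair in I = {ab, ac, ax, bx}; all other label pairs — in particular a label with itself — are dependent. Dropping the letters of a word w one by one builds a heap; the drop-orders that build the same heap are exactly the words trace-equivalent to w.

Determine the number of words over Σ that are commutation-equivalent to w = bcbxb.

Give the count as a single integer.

3

#0=b has no predecessor
#1=c depends on [0:b]
#2=b depends on [1:c]
#3=x depends on [1:c]
#4=b depends on [2:b]
sources: [0:b]
N(rest) = Σ N(rest − s) over sources s of rest; N(one piece) = 1:
  size 1 → [3]=1  [4]=1
  size 2 → [2,4]=1  [3,4]=2
  size 3 → [2,3,4]=3
  first=0(b) contributes 3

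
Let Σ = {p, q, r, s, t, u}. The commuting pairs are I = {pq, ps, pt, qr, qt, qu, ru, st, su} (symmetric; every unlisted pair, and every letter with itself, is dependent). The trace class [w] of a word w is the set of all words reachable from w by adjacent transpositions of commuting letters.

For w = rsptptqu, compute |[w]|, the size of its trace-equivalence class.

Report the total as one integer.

126

#0=r has no predecessor
#1=s depends on [0:r]
#2=p depends on [0:r]
#3=t depends on [0:r]
#4=p depends on [2:p]
#5=t depends on [3:t]
#6=q depends on [1:s]
#7=u depends on [4:p, 5:t]
sources: [0:r]
N(rest) = Σ N(rest − s) over sources s of rest; N(one piece) = 1:
  size 1 → [6]=1  [7]=1
  size 2 → [1,6]=1  [4,7]=1  [5,7]=1  [6,7]=2
  size 3 → [1,6,7]=3  [2,4,7]=1  [3,5,7]=1  [4,5,7]=2  [4,6,7]=3  [5,6,7]=3
  size 4 → [1,4,6,7]=6  [1,5,6,7]=6  [2,4,5,7]=3  [2,4,6,7]=4  [3,4,5,7]=3  [3,5,6,7]=4  [4,5,6,7]=8
  size 5 → [1,2,4,6,7]=10  [1,3,5,6,7]=10  [1,4,5,6,7]=20  [2,3,4,5,7]=6  [2,4,5,6,7]=15  [3,4,5,6,7]=15
  size 6 → [1,2,4,5,6,7]=45  [1,3,4,5,6,7]=45  [2,3,4,5,6,7]=36
  first=0(r) contributes 126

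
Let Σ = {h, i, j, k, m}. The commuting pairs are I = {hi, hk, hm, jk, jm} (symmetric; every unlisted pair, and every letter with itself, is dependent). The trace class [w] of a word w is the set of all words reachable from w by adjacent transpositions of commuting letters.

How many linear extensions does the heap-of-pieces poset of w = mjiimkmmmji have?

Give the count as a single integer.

piece 0:m — minimal
piece 1:j — minimal
piece 2:i rests on {0:m, 1:j}
piece 3:i rests on {2:i}
piece 4:m rests on {3:i}
piece 5:k rests on {4:m}
piece 6:m rests on {5:k}
piece 7:m rests on {6:m}
piece 8:m rests on {7:m}
piece 9:j rests on {3:i}
piece 10:i rests on {8:m, 9:j}
minimal pieces: {0:m, 1:j}
ways to finish when only these pieces remain (= sum over removing one remaining piece with nothing left below it):
  1 left: {10}→1
  2 left: {8,10}→1  {9,10}→1
  3 left: {7,8,10}→1  {8,9,10}→2
  4 left: {6,7,8,10}→1  {7,8,9,10}→3
  5 left: {5,6,7,8,10}→1  {6,7,8,9,10}→4
  6 left: {4,5,6,7,8,10}→1  {5,6,7,8,9,10}→5
  7 left: {4,5,6,7,8,9,10}→6
  8 left: {3,4,5,6,7,8,9,10}→6
  9 left: {2,3,4,5,6,7,8,9,10}→6
  placing 0:m first → 6 extensions
  placing 1:j first → 6 extensions
total linear extensions = 12

12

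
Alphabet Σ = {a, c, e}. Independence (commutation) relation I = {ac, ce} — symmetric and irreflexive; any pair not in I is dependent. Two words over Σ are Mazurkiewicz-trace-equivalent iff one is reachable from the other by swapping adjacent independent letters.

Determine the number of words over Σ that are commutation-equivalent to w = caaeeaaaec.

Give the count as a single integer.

piece 0:c — minimal
piece 1:a — minimal
piece 2:a rests on {1:a}
piece 3:e rests on {2:a}
piece 4:e rests on {3:e}
piece 5:a rests on {4:e}
piece 6:a rests on {5:a}
piece 7:a rests on {6:a}
piece 8:e rests on {7:a}
piece 9:c rests on {0:c}
minimal pieces: {0:c, 1:a}
ways to finish when only these pieces remain (= sum over removing one remaining piece with nothing left below it):
  1 left: {8}→1  {9}→1
  2 left: {0,9}→1  {7,8}→1  {8,9}→2
  3 left: {0,8,9}→3  {6,7,8}→1  {7,8,9}→3
  4 left: {0,7,8,9}→6  {5,6,7,8}→1  {6,7,8,9}→4
  5 left: {0,6,7,8,9}→10  {4,5,6,7,8}→1  {5,6,7,8,9}→5
  6 left: {0,5,6,7,8,9}→15  {3,4,5,6,7,8}→1  {4,5,6,7,8,9}→6
  7 left: {0,4,5,6,7,8,9}→21  {2,3,4,5,6,7,8}→1  {3,4,5,6,7,8,9}→7
  8 left: {0,3,4,5,6,7,8,9}→28  {1,2,3,4,5,6,7,8}→1  {2,3,4,5,6,7,8,9}→8
  placing 0:c first → 9 extensions
  placing 1:a first → 36 extensions
total linear extensions = 45

45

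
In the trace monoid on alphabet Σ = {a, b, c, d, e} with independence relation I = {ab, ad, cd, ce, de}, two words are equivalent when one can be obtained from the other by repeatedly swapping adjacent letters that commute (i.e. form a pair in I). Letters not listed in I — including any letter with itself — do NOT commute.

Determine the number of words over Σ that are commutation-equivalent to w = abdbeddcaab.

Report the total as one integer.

278

#0=a has no predecessor
#1=b has no predecessor
#2=d depends on [1:b]
#3=b depends on [2:d]
#4=e depends on [0:a, 3:b]
#5=d depends on [3:b]
#6=d depends on [5:d]
#7=c depends on [0:a, 3:b]
#8=a depends on [4:e, 7:c]
#9=a depends on [8:a]
#10=b depends on [4:e, 6:d, 7:c]
sources: [0:a, 1:b]
N(rest) = Σ N(rest − s) over sources s of rest; N(one piece) = 1:
  size 1 → [9]=1  [10]=1
  size 2 → [6,10]=1  [8,9]=1  [9,10]=2
  size 3 → [5,6,10]=1  [6,9,10]=3  [8,9,10]=3
  size 4 → [4,8,9,10]=3  [5,6,9,10]=4  [6,8,9,10]=6  [7,8,9,10]=3
  size 5 → [4,6,8,9,10]=9  [4,7,8,9,10]=6  [5,6,8,9,10]=10  [6,7,8,9,10]=9
  size 6 → [0,4,7,8,9,10]=6  [4,5,6,8,9,10]=19  [4,6,7,8,9,10]=24  [5,6,7,8,9,10]=19
  size 7 → [0,4,6,7,8,9,10]=30  [4,5,6,7,8,9,10]=62
  size 8 → [0,4,5,6,7,8,9,10]=92  [3,4,5,6,7,8,9,10]=62
  size 9 → [0,3,4,5,6,7,8,9,10]=154  [2,3,4,5,6,7,8,9,10]=62
  first=0(a) contributes 62
  first=1(b) contributes 216
|[w]| = 278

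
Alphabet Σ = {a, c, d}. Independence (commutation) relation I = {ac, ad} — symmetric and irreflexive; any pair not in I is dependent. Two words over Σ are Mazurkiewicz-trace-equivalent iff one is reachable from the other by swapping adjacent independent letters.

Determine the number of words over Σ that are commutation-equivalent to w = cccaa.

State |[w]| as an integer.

piece 0:c — minimal
piece 1:c rests on {0:c}
piece 2:c rests on {1:c}
piece 3:a — minimal
piece 4:a rests on {3:a}
minimal pieces: {0:c, 3:a}
ways to finish when only these pieces remain (= sum over removing one remaining piece with nothing left below it):
  1 left: {2}→1  {4}→1
  2 left: {1,2}→1  {2,4}→2  {3,4}→1
  3 left: {0,1,2}→1  {1,2,4}→3  {2,3,4}→3
  placing 0:c first → 6 extensions
  placing 3:a first → 4 extensions
total linear extensions = 10

10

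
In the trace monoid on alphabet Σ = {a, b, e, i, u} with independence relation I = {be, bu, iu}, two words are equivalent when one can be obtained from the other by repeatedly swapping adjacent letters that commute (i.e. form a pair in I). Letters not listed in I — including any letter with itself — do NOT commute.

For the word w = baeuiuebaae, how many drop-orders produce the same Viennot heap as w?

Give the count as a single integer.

9

#0=b has no predecessor
#1=a depends on [0:b]
#2=e depends on [1:a]
#3=u depends on [2:e]
#4=i depends on [2:e]
#5=u depends on [3:u]
#6=e depends on [4:i, 5:u]
#7=b depends on [4:i]
#8=a depends on [6:e, 7:b]
#9=a depends on [8:a]
#10=e depends on [9:a]
sources: [0:b]
N(rest) = Σ N(rest − s) over sources s of rest; N(one piece) = 1:
  size 1 → [10]=1
  size 2 → [9,10]=1
  size 3 → [8,9,10]=1
  size 4 → [6,8,9,10]=1  [7,8,9,10]=1
  size 5 → [5,6,8,9,10]=1  [6,7,8,9,10]=2
  size 6 → [3,5,6,8,9,10]=1  [4,6,7,8,9,10]=2  [5,6,7,8,9,10]=3
  size 7 → [3,5,6,7,8,9,10]=4  [4,5,6,7,8,9,10]=5
  size 8 → [3,4,5,6,7,8,9,10]=9
  size 9 → [2,3,4,5,6,7,8,9,10]=9
  first=0(b) contributes 9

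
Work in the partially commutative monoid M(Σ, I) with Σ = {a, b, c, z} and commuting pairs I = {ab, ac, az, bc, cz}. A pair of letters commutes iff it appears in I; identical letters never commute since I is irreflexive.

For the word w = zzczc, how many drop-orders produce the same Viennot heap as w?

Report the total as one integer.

0(z) covers ∅
1(z) covers 0:z
2(c) covers ∅
3(z) covers 1:z
4(c) covers 2:c
floor of heap: 0:z, 2:c
completions by unplaced set U, small U first (add the entries for U minus each lowest piece of U):
  |U|=1: {3}:1  {4}:1
  |U|=2: {1,3}:1  {2,4}:1  {3,4}:2
  |U|=3: {0,1,3}:1  {1,3,4}:3  {2,3,4}:3
  start at 0(z): 6
  start at 2(c): 4
sum over floor = 10

10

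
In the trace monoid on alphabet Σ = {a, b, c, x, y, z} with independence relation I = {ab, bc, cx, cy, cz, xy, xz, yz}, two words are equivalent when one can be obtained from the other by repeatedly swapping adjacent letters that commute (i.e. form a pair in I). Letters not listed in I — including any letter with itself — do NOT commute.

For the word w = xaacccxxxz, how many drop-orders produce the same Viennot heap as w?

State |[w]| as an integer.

drop 0:x onto floor
drop 1:a onto {0:x}
drop 2:a onto {1:a}
drop 3:c onto {2:a}
drop 4:c onto {3:c}
drop 5:c onto {4:c}
drop 6:x onto {2:a}
drop 7:x onto {6:x}
drop 8:x onto {7:x}
drop 9:z onto {2:a}
ground layer = {0:x}
drop-orders for the pieces not yet dropped (sum over which currently-grounded one goes next):
  1 to go: {5} 1  {8} 1  {9} 1
  2 to go: {4,5} 1  {5,8} 2  {5,9} 2  {7,8} 1  {8,9} 2
  3 to go: {3,4,5} 1  {4,5,8} 3  {4,5,9} 3  {5,7,8} 3  {5,8,9} 6  {6,7,8} 1  {7,8,9} 3
  4 to go: {3,4,5,8} 4  {3,4,5,9} 4  {4,5,7,8} 6  {4,5,8,9} 12  {5,6,7,8} 4  {5,7,8,9} 12  {6,7,8,9} 4
  5 to go: {3,4,5,7,8} 10  {3,4,5,8,9} 20  {4,5,6,7,8} 10  {4,5,7,8,9} 30  {5,6,7,8,9} 20
  6 to go: {3,4,5,6,7,8} 20  {3,4,5,7,8,9} 60  {4,5,6,7,8,9} 60
  7 to go: {3,4,5,6,7,8,9} 140
  8 to go: {2,3,4,5,6,7,8,9} 140
  if 0:x drops first: 140 orders

140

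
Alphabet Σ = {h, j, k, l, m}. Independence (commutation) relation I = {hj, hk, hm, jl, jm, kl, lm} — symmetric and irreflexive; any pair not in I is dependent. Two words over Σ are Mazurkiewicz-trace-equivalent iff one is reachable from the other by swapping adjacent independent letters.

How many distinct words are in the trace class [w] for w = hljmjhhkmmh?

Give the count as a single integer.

#0=h has no predecessor
#1=l depends on [0:h]
#2=j has no predecessor
#3=m has no predecessor
#4=j depends on [2:j]
#5=h depends on [1:l]
#6=h depends on [5:h]
#7=k depends on [3:m, 4:j]
#8=m depends on [7:k]
#9=m depends on [8:m]
#10=h depends on [6:h]
sources: [0:h, 2:j, 3:m]
N(rest) = Σ N(rest − s) over sources s of rest; N(one piece) = 1:
  size 1 → [9]=1  [10]=1
  size 2 → [6,10]=1  [8,9]=1  [9,10]=2
  size 3 → [5,6,10]=1  [6,9,10]=3  [7,8,9]=1  [8,9,10]=3
  size 4 → [1,5,6,10]=1  [3,7,8,9]=1  [4,7,8,9]=1  [5,6,9,10]=4  [6,8,9,10]=6  [7,8,9,10]=4
  size 5 → [0,1,5,6,10]=1  [1,5,6,9,10]=5  [2,4,7,8,9]=1  [3,4,7,8,9]=2  [3,7,8,9,10]=5  [4,7,8,9,10]=5  [5,6,8,9,10]=10  [6,7,8,9,10]=10
  size 6 → [0,1,5,6,9,10]=6  [1,5,6,8,9,10]=15  [2,3,4,7,8,9]=3  [2,4,7,8,9,10]=6  [3,4,7,8,9,10]=12  [3,6,7,8,9,10]=15  [4,6,7,8,9,10]=15  [5,6,7,8,9,10]=20
  size 7 → [0,1,5,6,8,9,10]=21  [1,5,6,7,8,9,10]=35  [2,3,4,7,8,9,10]=21  [2,4,6,7,8,9,10]=21  [3,4,6,7,8,9,10]=42  [3,5,6,7,8,9,10]=35  [4,5,6,7,8,9,10]=35
  size 8 → [0,1,5,6,7,8,9,10]=56  [1,3,5,6,7,8,9,10]=70  [1,4,5,6,7,8,9,10]=70  [2,3,4,6,7,8,9,10]=84  [2,4,5,6,7,8,9,10]=56  [3,4,5,6,7,8,9,10]=112
  size 9 → [0,1,3,5,6,7,8,9,10]=126  [0,1,4,5,6,7,8,9,10]=126  [1,2,4,5,6,7,8,9,10]=126  [1,3,4,5,6,7,8,9,10]=252  [2,3,4,5,6,7,8,9,10]=252
  first=0(h) contributes 630
  first=2(j) contributes 504
  first=3(m) contributes 252
|[w]| = 1386

1386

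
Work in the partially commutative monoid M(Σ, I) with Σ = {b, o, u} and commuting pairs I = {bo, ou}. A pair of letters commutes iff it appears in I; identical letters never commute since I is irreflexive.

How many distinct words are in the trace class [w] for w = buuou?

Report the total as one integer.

5

drop 0:b onto floor
drop 1:u onto {0:b}
drop 2:u onto {1:u}
drop 3:o onto floor
drop 4:u onto {2:u}
ground layer = {0:b, 3:o}
drop-orders for the pieces not yet dropped (sum over which currently-grounded one goes next):
  1 to go: {3} 1  {4} 1
  2 to go: {2,4} 1  {3,4} 2
  3 to go: {1,2,4} 1  {2,3,4} 3
  if 0:b drops first: 4 orders
  if 3:o drops first: 1 orders
heap linearizations: 5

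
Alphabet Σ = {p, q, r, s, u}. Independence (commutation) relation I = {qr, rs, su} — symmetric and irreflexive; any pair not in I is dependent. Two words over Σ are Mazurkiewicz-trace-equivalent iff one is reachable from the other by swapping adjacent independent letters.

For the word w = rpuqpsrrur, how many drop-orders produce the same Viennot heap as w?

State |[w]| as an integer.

5

drop 0:r onto floor
drop 1:p onto {0:r}
drop 2:u onto {1:p}
drop 3:q onto {2:u}
drop 4:p onto {3:q}
drop 5:s onto {4:p}
drop 6:r onto {4:p}
drop 7:r onto {6:r}
drop 8:u onto {7:r}
drop 9:r onto {8:u}
ground layer = {0:r}
drop-orders for the pieces not yet dropped (sum over which currently-grounded one goes next):
  1 to go: {5} 1  {9} 1
  2 to go: {5,9} 2  {8,9} 1
  3 to go: {5,8,9} 3  {7,8,9} 1
  4 to go: {5,7,8,9} 4  {6,7,8,9} 1
  5 to go: {5,6,7,8,9} 5
  6 to go: {4,5,6,7,8,9} 5
  7 to go: {3,4,5,6,7,8,9} 5
  8 to go: {2,3,4,5,6,7,8,9} 5
  if 0:r drops first: 5 orders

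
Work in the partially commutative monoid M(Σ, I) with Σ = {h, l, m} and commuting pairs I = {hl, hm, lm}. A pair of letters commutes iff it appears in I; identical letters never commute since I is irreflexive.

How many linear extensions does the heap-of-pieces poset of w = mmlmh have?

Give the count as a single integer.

20

0(m) covers ∅
1(m) covers 0:m
2(l) covers ∅
3(m) covers 1:m
4(h) covers ∅
floor of heap: 0:m, 2:l, 4:h
completions by unplaced set U, small U first (add the entries for U minus each lowest piece of U):
  |U|=1: {2}:1  {3}:1  {4}:1
  |U|=2: {1,3}:1  {2,3}:2  {2,4}:2  {3,4}:2
  |U|=3: {0,1,3}:1  {1,2,3}:3  {1,3,4}:3  {2,3,4}:6
  start at 0(m): 12
  start at 2(l): 4
  start at 4(h): 4
sum over floor = 20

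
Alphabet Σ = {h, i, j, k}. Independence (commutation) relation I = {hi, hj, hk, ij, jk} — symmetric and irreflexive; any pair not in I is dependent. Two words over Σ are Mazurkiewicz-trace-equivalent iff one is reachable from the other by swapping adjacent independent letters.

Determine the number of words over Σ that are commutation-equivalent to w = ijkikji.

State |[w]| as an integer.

0(i) covers ∅
1(j) covers ∅
2(k) covers 0:i
3(i) covers 2:k
4(k) covers 3:i
5(j) covers 1:j
6(i) covers 4:k
floor of heap: 0:i, 1:j
completions by unplaced set U, small U first (add the entries for U minus each lowest piece of U):
  |U|=1: {5}:1  {6}:1
  |U|=2: {1,5}:1  {4,6}:1  {5,6}:2
  |U|=3: {1,5,6}:3  {3,4,6}:1  {4,5,6}:3
  |U|=4: {1,4,5,6}:6  {2,3,4,6}:1  {3,4,5,6}:4
  |U|=5: {0,2,3,4,6}:1  {1,3,4,5,6}:10  {2,3,4,5,6}:5
  start at 0(i): 15
  start at 1(j): 6
sum over floor = 21

21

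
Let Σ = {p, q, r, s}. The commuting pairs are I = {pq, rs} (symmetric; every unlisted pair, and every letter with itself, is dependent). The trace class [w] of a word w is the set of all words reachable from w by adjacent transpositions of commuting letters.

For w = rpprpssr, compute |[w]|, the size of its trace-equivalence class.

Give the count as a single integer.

3

#0=r has no predecessor
#1=p depends on [0:r]
#2=p depends on [1:p]
#3=r depends on [2:p]
#4=p depends on [3:r]
#5=s depends on [4:p]
#6=s depends on [5:s]
#7=r depends on [4:p]
sources: [0:r]
N(rest) = Σ N(rest − s) over sources s of rest; N(one piece) = 1:
  size 1 → [6]=1  [7]=1
  size 2 → [5,6]=1  [6,7]=2
  size 3 → [5,6,7]=3
  size 4 → [4,5,6,7]=3
  size 5 → [3,4,5,6,7]=3
  size 6 → [2,3,4,5,6,7]=3
  first=0(r) contributes 3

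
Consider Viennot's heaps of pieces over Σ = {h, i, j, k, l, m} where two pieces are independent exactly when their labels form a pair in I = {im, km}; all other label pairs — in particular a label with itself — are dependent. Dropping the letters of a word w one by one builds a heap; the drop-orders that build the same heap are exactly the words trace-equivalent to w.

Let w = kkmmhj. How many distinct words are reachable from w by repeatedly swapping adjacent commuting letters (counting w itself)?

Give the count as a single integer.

piece 0:k — minimal
piece 1:k rests on {0:k}
piece 2:m — minimal
piece 3:m rests on {2:m}
piece 4:h rests on {1:k, 3:m}
piece 5:j rests on {4:h}
minimal pieces: {0:k, 2:m}
ways to finish when only these pieces remain (= sum over removing one remaining piece with nothing left below it):
  1 left: {5}→1
  2 left: {4,5}→1
  3 left: {1,4,5}→1  {3,4,5}→1
  4 left: {0,1,4,5}→1  {1,3,4,5}→2  {2,3,4,5}→1
  placing 0:k first → 3 extensions
  placing 2:m first → 3 extensions
total linear extensions = 6

6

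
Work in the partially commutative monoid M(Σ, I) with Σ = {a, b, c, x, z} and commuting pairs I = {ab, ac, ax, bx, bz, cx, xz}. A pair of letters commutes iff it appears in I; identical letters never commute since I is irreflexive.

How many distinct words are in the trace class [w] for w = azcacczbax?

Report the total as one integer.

130

0(a) covers ∅
1(z) covers 0:a
2(c) covers 1:z
3(a) covers 1:z
4(c) covers 2:c
5(c) covers 4:c
6(z) covers 3:a, 5:c
7(b) covers 5:c
8(a) covers 6:z
9(x) covers ∅
floor of heap: 0:a, 9:x
completions by unplaced set U, small U first (add the entries for U minus each lowest piece of U):
  |U|=1: {7}:1  {8}:1  {9}:1
  |U|=2: {6,8}:1  {7,8}:2  {7,9}:2  {8,9}:2
  |U|=3: {3,6,8}:1  {6,7,8}:3  {6,8,9}:3  {7,8,9}:6
  |U|=4: {3,6,7,8}:4  {3,6,8,9}:4  {5,6,7,8}:3  {6,7,8,9}:12
  |U|=5: {3,5,6,7,8}:7  {3,6,7,8,9}:20  {4,5,6,7,8}:3  {5,6,7,8,9}:15
  |U|=6: {2,4,5,6,7,8}:3  {3,4,5,6,7,8}:10  {3,5,6,7,8,9}:42  {4,5,6,7,8,9}:18
  |U|=7: {2,3,4,5,6,7,8}:13  {2,4,5,6,7,8,9}:21  {3,4,5,6,7,8,9}:70
  |U|=8: {1,2,3,4,5,6,7,8}:13  {2,3,4,5,6,7,8,9}:104
  start at 0(a): 117
  start at 9(x): 13
sum over floor = 130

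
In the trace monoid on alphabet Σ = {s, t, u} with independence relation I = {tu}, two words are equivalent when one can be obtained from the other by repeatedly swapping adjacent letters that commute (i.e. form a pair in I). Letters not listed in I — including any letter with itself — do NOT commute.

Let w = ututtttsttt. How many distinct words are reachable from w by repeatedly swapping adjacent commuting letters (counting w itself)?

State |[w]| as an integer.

21

drop 0:u onto floor
drop 1:t onto floor
drop 2:u onto {0:u}
drop 3:t onto {1:t}
drop 4:t onto {3:t}
drop 5:t onto {4:t}
drop 6:t onto {5:t}
drop 7:s onto {2:u, 6:t}
drop 8:t onto {7:s}
drop 9:t onto {8:t}
drop 10:t onto {9:t}
ground layer = {0:u, 1:t}
drop-orders for the pieces not yet dropped (sum over which currently-grounded one goes next):
  1 to go: {10} 1
  2 to go: {9,10} 1
  3 to go: {8,9,10} 1
  4 to go: {7,8,9,10} 1
  5 to go: {2,7,8,9,10} 1  {6,7,8,9,10} 1
  6 to go: {0,2,7,8,9,10} 1  {2,6,7,8,9,10} 2  {5,6,7,8,9,10} 1
  7 to go: {0,2,6,7,8,9,10} 3  {2,5,6,7,8,9,10} 3  {4,5,6,7,8,9,10} 1
  8 to go: {0,2,5,6,7,8,9,10} 6  {2,4,5,6,7,8,9,10} 4  {3,4,5,6,7,8,9,10} 1
  9 to go: {0,2,4,5,6,7,8,9,10} 10  {1,3,4,5,6,7,8,9,10} 1  {2,3,4,5,6,7,8,9,10} 5
  if 0:u drops first: 6 orders
  if 1:t drops first: 15 orders
heap linearizations: 21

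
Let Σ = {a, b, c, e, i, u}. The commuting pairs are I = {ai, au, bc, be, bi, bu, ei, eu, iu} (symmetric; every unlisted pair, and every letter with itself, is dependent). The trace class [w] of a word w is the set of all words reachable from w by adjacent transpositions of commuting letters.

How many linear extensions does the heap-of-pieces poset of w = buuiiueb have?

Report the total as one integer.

1680

piece 0:b — minimal
piece 1:u — minimal
piece 2:u rests on {1:u}
piece 3:i — minimal
piece 4:i rests on {3:i}
piece 5:u rests on {2:u}
piece 6:e — minimal
piece 7:b rests on {0:b}
minimal pieces: {0:b, 1:u, 3:i, 6:e}
ways to finish when only these pieces remain (= sum over removing one remaining piece with nothing left below it):
  1 left: {4}→1  {5}→1  {6}→1  {7}→1
  2 left: {0,7}→1  {2,5}→1  {3,4}→1  {4,5}→2  {4,6}→2  {4,7}→2  {5,6}→2  {5,7}→2  {6,7}→2
  3 left: {0,4,7}→3  {0,5,7}→3  {0,6,7}→3  {1,2,5}→1  {2,4,5}→3  {2,5,6}→3  {2,5,7}→3  {3,4,5}→3  {3,4,6}→3  {3,4,7}→3  {4,5,6}→6  {4,5,7}→6  {4,6,7}→6  {5,6,7}→6
  4 left: {0,2,5,7}→6  {0,3,4,7}→6  {0,4,5,7}→12  {0,4,6,7}→12  {0,5,6,7}→12  {1,2,4,5}→4  {1,2,5,6}→4  {1,2,5,7}→4  {2,3,4,5}→6  {2,4,5,6}→12  {2,4,5,7}→12  {2,5,6,7}→12  {3,4,5,6}→12  {3,4,5,7}→12  {3,4,6,7}→12  {4,5,6,7}→24
  5 left: {0,1,2,5,7}→10  {0,2,4,5,7}→30  {0,2,5,6,7}→30  {0,3,4,5,7}→30  {0,3,4,6,7}→30  {0,4,5,6,7}→60  {1,2,3,4,5}→10  {1,2,4,5,6}→20  {1,2,4,5,7}→20  {1,2,5,6,7}→20  {2,3,4,5,6}→30  {2,3,4,5,7}→30  {2,4,5,6,7}→60  {3,4,5,6,7}→60
  6 left: {0,1,2,4,5,7}→60  {0,1,2,5,6,7}→60  {0,2,3,4,5,7}→90  {0,2,4,5,6,7}→180  {0,3,4,5,6,7}→180  {1,2,3,4,5,6}→60  {1,2,3,4,5,7}→60  {1,2,4,5,6,7}→120  {2,3,4,5,6,7}→180
  placing 0:b first → 420 extensions
  placing 1:u first → 630 extensions
  placing 3:i first → 420 extensions
  placing 6:e first → 210 extensions
total linear extensions = 1680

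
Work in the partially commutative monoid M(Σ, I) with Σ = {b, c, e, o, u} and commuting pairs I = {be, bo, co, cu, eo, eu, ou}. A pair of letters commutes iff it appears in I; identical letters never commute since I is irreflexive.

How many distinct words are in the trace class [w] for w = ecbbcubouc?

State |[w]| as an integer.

0(e) covers ∅
1(c) covers 0:e
2(b) covers 1:c
3(b) covers 2:b
4(c) covers 3:b
5(u) covers 3:b
6(b) covers 4:c, 5:u
7(o) covers ∅
8(u) covers 6:b
9(c) covers 6:b
floor of heap: 0:e, 7:o
completions by unplaced set U, small U first (add the entries for U minus each lowest piece of U):
  |U|=1: {7}:1  {8}:1  {9}:1
  |U|=2: {7,8}:2  {7,9}:2  {8,9}:2
  |U|=3: {6,8,9}:2  {7,8,9}:6
  |U|=4: {4,6,8,9}:2  {5,6,8,9}:2  {6,7,8,9}:8
  |U|=5: {4,5,6,8,9}:4  {4,6,7,8,9}:10  {5,6,7,8,9}:10
  |U|=6: {3,4,5,6,8,9}:4  {4,5,6,7,8,9}:24
  |U|=7: {2,3,4,5,6,8,9}:4  {3,4,5,6,7,8,9}:28
  |U|=8: {1,2,3,4,5,6,8,9}:4  {2,3,4,5,6,7,8,9}:32
  start at 0(e): 36
  start at 7(o): 4
sum over floor = 40

40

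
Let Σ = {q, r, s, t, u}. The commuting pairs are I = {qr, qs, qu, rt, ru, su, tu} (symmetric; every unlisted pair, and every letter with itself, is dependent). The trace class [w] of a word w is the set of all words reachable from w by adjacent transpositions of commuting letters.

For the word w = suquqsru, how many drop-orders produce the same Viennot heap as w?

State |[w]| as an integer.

560

0(s) covers ∅
1(u) covers ∅
2(q) covers ∅
3(u) covers 1:u
4(q) covers 2:q
5(s) covers 0:s
6(r) covers 5:s
7(u) covers 3:u
floor of heap: 0:s, 1:u, 2:q
completions by unplaced set U, small U first (add the entries for U minus each lowest piece of U):
  |U|=1: {4}:1  {6}:1  {7}:1
  |U|=2: {2,4}:1  {3,7}:1  {4,6}:2  {4,7}:2  {5,6}:1  {6,7}:2
  |U|=3: {0,5,6}:1  {1,3,7}:1  {2,4,6}:3  {2,4,7}:3  {3,4,7}:3  {3,6,7}:3  {4,5,6}:3  {4,6,7}:6  {5,6,7}:3
  |U|=4: {0,4,5,6}:4  {0,5,6,7}:4  {1,3,4,7}:4  {1,3,6,7}:4  {2,3,4,7}:6  {2,4,5,6}:6  {2,4,6,7}:12  {3,4,6,7}:12  {3,5,6,7}:6  {4,5,6,7}:12
  |U|=5: {0,2,4,5,6}:10  {0,3,5,6,7}:10  {0,4,5,6,7}:20  {1,2,3,4,7}:10  {1,3,4,6,7}:20  {1,3,5,6,7}:10  {2,3,4,6,7}:30  {2,4,5,6,7}:30  {3,4,5,6,7}:30
  |U|=6: {0,1,3,5,6,7}:20  {0,2,4,5,6,7}:60  {0,3,4,5,6,7}:60  {1,2,3,4,6,7}:60  {1,3,4,5,6,7}:60  {2,3,4,5,6,7}:90
  start at 0(s): 210
  start at 1(u): 210
  start at 2(q): 140
sum over floor = 560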